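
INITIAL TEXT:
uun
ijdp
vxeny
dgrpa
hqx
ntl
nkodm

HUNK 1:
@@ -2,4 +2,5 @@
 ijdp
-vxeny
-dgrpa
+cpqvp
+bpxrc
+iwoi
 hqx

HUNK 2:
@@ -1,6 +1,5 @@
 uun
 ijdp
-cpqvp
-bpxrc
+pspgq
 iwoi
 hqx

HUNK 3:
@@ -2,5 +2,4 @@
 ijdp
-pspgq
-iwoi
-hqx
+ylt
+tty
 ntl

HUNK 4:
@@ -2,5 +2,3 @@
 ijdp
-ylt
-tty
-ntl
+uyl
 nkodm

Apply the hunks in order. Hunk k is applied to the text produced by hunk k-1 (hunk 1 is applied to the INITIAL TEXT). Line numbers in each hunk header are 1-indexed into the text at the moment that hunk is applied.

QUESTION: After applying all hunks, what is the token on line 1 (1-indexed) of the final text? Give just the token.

Answer: uun

Derivation:
Hunk 1: at line 2 remove [vxeny,dgrpa] add [cpqvp,bpxrc,iwoi] -> 8 lines: uun ijdp cpqvp bpxrc iwoi hqx ntl nkodm
Hunk 2: at line 1 remove [cpqvp,bpxrc] add [pspgq] -> 7 lines: uun ijdp pspgq iwoi hqx ntl nkodm
Hunk 3: at line 2 remove [pspgq,iwoi,hqx] add [ylt,tty] -> 6 lines: uun ijdp ylt tty ntl nkodm
Hunk 4: at line 2 remove [ylt,tty,ntl] add [uyl] -> 4 lines: uun ijdp uyl nkodm
Final line 1: uun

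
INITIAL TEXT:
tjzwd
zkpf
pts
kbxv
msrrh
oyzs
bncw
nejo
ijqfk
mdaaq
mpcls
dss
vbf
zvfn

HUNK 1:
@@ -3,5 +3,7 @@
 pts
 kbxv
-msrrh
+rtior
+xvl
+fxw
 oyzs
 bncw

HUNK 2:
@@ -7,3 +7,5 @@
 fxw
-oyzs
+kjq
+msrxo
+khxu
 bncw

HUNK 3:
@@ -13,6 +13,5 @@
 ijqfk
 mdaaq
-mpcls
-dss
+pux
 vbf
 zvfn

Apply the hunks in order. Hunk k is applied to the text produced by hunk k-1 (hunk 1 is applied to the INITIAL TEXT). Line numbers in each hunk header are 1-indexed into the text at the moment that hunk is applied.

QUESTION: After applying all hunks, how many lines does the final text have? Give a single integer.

Answer: 17

Derivation:
Hunk 1: at line 3 remove [msrrh] add [rtior,xvl,fxw] -> 16 lines: tjzwd zkpf pts kbxv rtior xvl fxw oyzs bncw nejo ijqfk mdaaq mpcls dss vbf zvfn
Hunk 2: at line 7 remove [oyzs] add [kjq,msrxo,khxu] -> 18 lines: tjzwd zkpf pts kbxv rtior xvl fxw kjq msrxo khxu bncw nejo ijqfk mdaaq mpcls dss vbf zvfn
Hunk 3: at line 13 remove [mpcls,dss] add [pux] -> 17 lines: tjzwd zkpf pts kbxv rtior xvl fxw kjq msrxo khxu bncw nejo ijqfk mdaaq pux vbf zvfn
Final line count: 17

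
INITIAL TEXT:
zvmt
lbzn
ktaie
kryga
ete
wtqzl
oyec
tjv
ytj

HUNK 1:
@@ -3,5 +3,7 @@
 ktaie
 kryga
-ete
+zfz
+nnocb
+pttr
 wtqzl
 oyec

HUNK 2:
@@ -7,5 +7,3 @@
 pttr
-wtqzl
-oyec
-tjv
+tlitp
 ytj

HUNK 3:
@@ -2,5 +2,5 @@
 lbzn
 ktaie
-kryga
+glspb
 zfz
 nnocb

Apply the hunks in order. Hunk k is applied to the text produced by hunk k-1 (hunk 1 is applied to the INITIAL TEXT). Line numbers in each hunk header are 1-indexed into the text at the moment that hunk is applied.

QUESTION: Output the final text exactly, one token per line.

Hunk 1: at line 3 remove [ete] add [zfz,nnocb,pttr] -> 11 lines: zvmt lbzn ktaie kryga zfz nnocb pttr wtqzl oyec tjv ytj
Hunk 2: at line 7 remove [wtqzl,oyec,tjv] add [tlitp] -> 9 lines: zvmt lbzn ktaie kryga zfz nnocb pttr tlitp ytj
Hunk 3: at line 2 remove [kryga] add [glspb] -> 9 lines: zvmt lbzn ktaie glspb zfz nnocb pttr tlitp ytj

Answer: zvmt
lbzn
ktaie
glspb
zfz
nnocb
pttr
tlitp
ytj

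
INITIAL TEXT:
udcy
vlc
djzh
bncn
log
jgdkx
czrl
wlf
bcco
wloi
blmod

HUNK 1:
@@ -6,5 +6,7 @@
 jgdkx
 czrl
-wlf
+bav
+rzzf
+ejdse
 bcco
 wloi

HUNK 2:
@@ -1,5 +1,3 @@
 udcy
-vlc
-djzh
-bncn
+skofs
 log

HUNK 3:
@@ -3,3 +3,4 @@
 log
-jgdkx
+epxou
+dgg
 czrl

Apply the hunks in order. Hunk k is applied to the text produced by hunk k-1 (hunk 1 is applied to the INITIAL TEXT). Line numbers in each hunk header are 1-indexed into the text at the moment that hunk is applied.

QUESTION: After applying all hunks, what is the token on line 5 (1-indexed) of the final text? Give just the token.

Hunk 1: at line 6 remove [wlf] add [bav,rzzf,ejdse] -> 13 lines: udcy vlc djzh bncn log jgdkx czrl bav rzzf ejdse bcco wloi blmod
Hunk 2: at line 1 remove [vlc,djzh,bncn] add [skofs] -> 11 lines: udcy skofs log jgdkx czrl bav rzzf ejdse bcco wloi blmod
Hunk 3: at line 3 remove [jgdkx] add [epxou,dgg] -> 12 lines: udcy skofs log epxou dgg czrl bav rzzf ejdse bcco wloi blmod
Final line 5: dgg

Answer: dgg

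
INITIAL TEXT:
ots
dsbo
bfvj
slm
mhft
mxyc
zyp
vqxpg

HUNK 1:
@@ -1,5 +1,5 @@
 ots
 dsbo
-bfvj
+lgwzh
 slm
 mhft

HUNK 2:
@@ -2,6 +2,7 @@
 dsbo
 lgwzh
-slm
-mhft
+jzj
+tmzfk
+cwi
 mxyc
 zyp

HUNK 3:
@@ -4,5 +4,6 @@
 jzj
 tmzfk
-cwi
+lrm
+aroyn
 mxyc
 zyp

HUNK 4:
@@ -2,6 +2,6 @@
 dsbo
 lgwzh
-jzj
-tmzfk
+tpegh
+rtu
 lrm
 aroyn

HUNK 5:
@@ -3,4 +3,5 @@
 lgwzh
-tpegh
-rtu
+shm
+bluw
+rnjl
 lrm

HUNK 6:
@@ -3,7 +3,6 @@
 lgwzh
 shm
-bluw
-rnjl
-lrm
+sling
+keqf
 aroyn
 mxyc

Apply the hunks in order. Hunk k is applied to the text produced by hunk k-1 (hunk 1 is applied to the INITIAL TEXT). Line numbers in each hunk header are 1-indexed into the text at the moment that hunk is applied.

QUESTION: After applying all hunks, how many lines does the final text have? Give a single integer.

Hunk 1: at line 1 remove [bfvj] add [lgwzh] -> 8 lines: ots dsbo lgwzh slm mhft mxyc zyp vqxpg
Hunk 2: at line 2 remove [slm,mhft] add [jzj,tmzfk,cwi] -> 9 lines: ots dsbo lgwzh jzj tmzfk cwi mxyc zyp vqxpg
Hunk 3: at line 4 remove [cwi] add [lrm,aroyn] -> 10 lines: ots dsbo lgwzh jzj tmzfk lrm aroyn mxyc zyp vqxpg
Hunk 4: at line 2 remove [jzj,tmzfk] add [tpegh,rtu] -> 10 lines: ots dsbo lgwzh tpegh rtu lrm aroyn mxyc zyp vqxpg
Hunk 5: at line 3 remove [tpegh,rtu] add [shm,bluw,rnjl] -> 11 lines: ots dsbo lgwzh shm bluw rnjl lrm aroyn mxyc zyp vqxpg
Hunk 6: at line 3 remove [bluw,rnjl,lrm] add [sling,keqf] -> 10 lines: ots dsbo lgwzh shm sling keqf aroyn mxyc zyp vqxpg
Final line count: 10

Answer: 10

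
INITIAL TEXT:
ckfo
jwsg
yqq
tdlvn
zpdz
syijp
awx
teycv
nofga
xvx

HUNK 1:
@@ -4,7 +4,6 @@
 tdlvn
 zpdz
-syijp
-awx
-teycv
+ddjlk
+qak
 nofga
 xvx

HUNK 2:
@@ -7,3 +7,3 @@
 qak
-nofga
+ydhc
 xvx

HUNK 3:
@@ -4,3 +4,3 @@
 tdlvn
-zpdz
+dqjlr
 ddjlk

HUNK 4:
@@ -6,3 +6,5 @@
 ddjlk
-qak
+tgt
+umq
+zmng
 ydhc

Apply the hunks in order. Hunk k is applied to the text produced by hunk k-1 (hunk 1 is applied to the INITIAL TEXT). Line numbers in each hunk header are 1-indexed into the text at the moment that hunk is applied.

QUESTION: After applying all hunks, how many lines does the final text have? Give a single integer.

Hunk 1: at line 4 remove [syijp,awx,teycv] add [ddjlk,qak] -> 9 lines: ckfo jwsg yqq tdlvn zpdz ddjlk qak nofga xvx
Hunk 2: at line 7 remove [nofga] add [ydhc] -> 9 lines: ckfo jwsg yqq tdlvn zpdz ddjlk qak ydhc xvx
Hunk 3: at line 4 remove [zpdz] add [dqjlr] -> 9 lines: ckfo jwsg yqq tdlvn dqjlr ddjlk qak ydhc xvx
Hunk 4: at line 6 remove [qak] add [tgt,umq,zmng] -> 11 lines: ckfo jwsg yqq tdlvn dqjlr ddjlk tgt umq zmng ydhc xvx
Final line count: 11

Answer: 11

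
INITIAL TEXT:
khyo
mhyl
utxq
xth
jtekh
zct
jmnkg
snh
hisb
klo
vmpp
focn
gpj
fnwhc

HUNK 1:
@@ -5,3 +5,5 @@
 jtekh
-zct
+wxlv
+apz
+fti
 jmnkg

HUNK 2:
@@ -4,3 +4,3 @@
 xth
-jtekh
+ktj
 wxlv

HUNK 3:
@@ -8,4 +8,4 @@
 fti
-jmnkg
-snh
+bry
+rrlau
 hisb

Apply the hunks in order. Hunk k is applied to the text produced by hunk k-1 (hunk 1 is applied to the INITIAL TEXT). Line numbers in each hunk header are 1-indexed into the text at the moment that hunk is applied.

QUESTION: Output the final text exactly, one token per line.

Answer: khyo
mhyl
utxq
xth
ktj
wxlv
apz
fti
bry
rrlau
hisb
klo
vmpp
focn
gpj
fnwhc

Derivation:
Hunk 1: at line 5 remove [zct] add [wxlv,apz,fti] -> 16 lines: khyo mhyl utxq xth jtekh wxlv apz fti jmnkg snh hisb klo vmpp focn gpj fnwhc
Hunk 2: at line 4 remove [jtekh] add [ktj] -> 16 lines: khyo mhyl utxq xth ktj wxlv apz fti jmnkg snh hisb klo vmpp focn gpj fnwhc
Hunk 3: at line 8 remove [jmnkg,snh] add [bry,rrlau] -> 16 lines: khyo mhyl utxq xth ktj wxlv apz fti bry rrlau hisb klo vmpp focn gpj fnwhc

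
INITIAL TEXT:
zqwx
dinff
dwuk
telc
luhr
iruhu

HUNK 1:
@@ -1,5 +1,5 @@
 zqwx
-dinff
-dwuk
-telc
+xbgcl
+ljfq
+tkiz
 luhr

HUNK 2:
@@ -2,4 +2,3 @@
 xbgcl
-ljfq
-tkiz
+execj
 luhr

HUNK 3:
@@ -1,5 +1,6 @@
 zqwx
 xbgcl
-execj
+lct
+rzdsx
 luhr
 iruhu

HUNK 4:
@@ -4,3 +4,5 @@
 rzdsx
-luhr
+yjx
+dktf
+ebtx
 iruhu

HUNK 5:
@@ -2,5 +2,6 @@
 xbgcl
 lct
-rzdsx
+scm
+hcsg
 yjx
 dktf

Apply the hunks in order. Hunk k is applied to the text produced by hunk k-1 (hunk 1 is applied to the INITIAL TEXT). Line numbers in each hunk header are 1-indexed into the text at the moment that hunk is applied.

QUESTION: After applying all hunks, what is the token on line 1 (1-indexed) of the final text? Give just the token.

Answer: zqwx

Derivation:
Hunk 1: at line 1 remove [dinff,dwuk,telc] add [xbgcl,ljfq,tkiz] -> 6 lines: zqwx xbgcl ljfq tkiz luhr iruhu
Hunk 2: at line 2 remove [ljfq,tkiz] add [execj] -> 5 lines: zqwx xbgcl execj luhr iruhu
Hunk 3: at line 1 remove [execj] add [lct,rzdsx] -> 6 lines: zqwx xbgcl lct rzdsx luhr iruhu
Hunk 4: at line 4 remove [luhr] add [yjx,dktf,ebtx] -> 8 lines: zqwx xbgcl lct rzdsx yjx dktf ebtx iruhu
Hunk 5: at line 2 remove [rzdsx] add [scm,hcsg] -> 9 lines: zqwx xbgcl lct scm hcsg yjx dktf ebtx iruhu
Final line 1: zqwx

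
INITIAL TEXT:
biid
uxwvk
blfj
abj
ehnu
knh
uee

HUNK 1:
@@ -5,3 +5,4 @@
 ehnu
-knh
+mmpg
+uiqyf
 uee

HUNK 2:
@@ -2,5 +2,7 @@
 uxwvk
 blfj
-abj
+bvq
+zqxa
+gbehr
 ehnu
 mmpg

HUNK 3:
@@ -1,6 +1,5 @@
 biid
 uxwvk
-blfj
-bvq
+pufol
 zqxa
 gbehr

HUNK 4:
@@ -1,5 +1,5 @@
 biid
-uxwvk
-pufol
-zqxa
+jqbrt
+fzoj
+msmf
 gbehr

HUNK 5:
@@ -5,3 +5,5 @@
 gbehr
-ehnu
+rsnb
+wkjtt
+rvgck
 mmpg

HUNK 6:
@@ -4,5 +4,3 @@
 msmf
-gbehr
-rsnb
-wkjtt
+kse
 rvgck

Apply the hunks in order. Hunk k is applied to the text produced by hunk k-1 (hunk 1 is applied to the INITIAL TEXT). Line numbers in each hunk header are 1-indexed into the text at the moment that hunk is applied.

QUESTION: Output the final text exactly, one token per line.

Answer: biid
jqbrt
fzoj
msmf
kse
rvgck
mmpg
uiqyf
uee

Derivation:
Hunk 1: at line 5 remove [knh] add [mmpg,uiqyf] -> 8 lines: biid uxwvk blfj abj ehnu mmpg uiqyf uee
Hunk 2: at line 2 remove [abj] add [bvq,zqxa,gbehr] -> 10 lines: biid uxwvk blfj bvq zqxa gbehr ehnu mmpg uiqyf uee
Hunk 3: at line 1 remove [blfj,bvq] add [pufol] -> 9 lines: biid uxwvk pufol zqxa gbehr ehnu mmpg uiqyf uee
Hunk 4: at line 1 remove [uxwvk,pufol,zqxa] add [jqbrt,fzoj,msmf] -> 9 lines: biid jqbrt fzoj msmf gbehr ehnu mmpg uiqyf uee
Hunk 5: at line 5 remove [ehnu] add [rsnb,wkjtt,rvgck] -> 11 lines: biid jqbrt fzoj msmf gbehr rsnb wkjtt rvgck mmpg uiqyf uee
Hunk 6: at line 4 remove [gbehr,rsnb,wkjtt] add [kse] -> 9 lines: biid jqbrt fzoj msmf kse rvgck mmpg uiqyf uee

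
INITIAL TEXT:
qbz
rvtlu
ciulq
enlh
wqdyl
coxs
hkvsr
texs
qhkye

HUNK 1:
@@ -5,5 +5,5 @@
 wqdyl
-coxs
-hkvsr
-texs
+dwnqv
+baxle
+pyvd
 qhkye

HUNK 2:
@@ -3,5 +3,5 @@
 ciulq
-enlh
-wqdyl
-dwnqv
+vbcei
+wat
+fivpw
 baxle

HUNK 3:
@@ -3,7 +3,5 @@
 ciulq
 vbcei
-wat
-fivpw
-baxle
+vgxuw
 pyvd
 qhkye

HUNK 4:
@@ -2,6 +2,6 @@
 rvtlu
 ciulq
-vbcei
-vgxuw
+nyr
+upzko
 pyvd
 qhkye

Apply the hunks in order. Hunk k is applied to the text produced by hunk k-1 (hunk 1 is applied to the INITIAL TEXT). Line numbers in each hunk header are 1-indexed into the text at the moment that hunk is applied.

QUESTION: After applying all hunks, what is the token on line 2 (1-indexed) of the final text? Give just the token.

Answer: rvtlu

Derivation:
Hunk 1: at line 5 remove [coxs,hkvsr,texs] add [dwnqv,baxle,pyvd] -> 9 lines: qbz rvtlu ciulq enlh wqdyl dwnqv baxle pyvd qhkye
Hunk 2: at line 3 remove [enlh,wqdyl,dwnqv] add [vbcei,wat,fivpw] -> 9 lines: qbz rvtlu ciulq vbcei wat fivpw baxle pyvd qhkye
Hunk 3: at line 3 remove [wat,fivpw,baxle] add [vgxuw] -> 7 lines: qbz rvtlu ciulq vbcei vgxuw pyvd qhkye
Hunk 4: at line 2 remove [vbcei,vgxuw] add [nyr,upzko] -> 7 lines: qbz rvtlu ciulq nyr upzko pyvd qhkye
Final line 2: rvtlu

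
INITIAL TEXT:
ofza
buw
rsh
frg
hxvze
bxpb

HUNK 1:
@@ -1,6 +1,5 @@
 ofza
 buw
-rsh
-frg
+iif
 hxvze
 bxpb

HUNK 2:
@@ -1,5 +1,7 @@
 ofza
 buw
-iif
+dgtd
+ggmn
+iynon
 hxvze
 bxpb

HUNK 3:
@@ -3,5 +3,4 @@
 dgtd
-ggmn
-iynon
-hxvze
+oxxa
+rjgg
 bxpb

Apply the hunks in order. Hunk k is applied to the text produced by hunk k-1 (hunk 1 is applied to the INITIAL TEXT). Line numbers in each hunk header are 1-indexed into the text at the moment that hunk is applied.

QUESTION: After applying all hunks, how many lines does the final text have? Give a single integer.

Answer: 6

Derivation:
Hunk 1: at line 1 remove [rsh,frg] add [iif] -> 5 lines: ofza buw iif hxvze bxpb
Hunk 2: at line 1 remove [iif] add [dgtd,ggmn,iynon] -> 7 lines: ofza buw dgtd ggmn iynon hxvze bxpb
Hunk 3: at line 3 remove [ggmn,iynon,hxvze] add [oxxa,rjgg] -> 6 lines: ofza buw dgtd oxxa rjgg bxpb
Final line count: 6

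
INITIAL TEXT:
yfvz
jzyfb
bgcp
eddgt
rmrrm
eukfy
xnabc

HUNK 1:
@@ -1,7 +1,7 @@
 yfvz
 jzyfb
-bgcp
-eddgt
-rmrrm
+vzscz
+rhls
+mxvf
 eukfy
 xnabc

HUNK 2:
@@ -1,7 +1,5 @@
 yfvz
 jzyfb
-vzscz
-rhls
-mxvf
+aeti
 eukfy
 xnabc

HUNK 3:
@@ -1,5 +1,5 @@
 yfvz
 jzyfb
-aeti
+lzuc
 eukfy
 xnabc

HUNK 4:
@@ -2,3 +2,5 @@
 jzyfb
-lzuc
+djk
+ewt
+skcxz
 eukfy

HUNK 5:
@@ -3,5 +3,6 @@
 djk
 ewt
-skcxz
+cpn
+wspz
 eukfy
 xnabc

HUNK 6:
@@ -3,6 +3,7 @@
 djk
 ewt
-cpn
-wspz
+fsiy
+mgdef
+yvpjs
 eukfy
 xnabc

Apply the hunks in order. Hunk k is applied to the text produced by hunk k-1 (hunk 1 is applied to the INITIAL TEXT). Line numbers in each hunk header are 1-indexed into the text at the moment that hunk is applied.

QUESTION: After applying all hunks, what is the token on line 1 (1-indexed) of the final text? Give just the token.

Answer: yfvz

Derivation:
Hunk 1: at line 1 remove [bgcp,eddgt,rmrrm] add [vzscz,rhls,mxvf] -> 7 lines: yfvz jzyfb vzscz rhls mxvf eukfy xnabc
Hunk 2: at line 1 remove [vzscz,rhls,mxvf] add [aeti] -> 5 lines: yfvz jzyfb aeti eukfy xnabc
Hunk 3: at line 1 remove [aeti] add [lzuc] -> 5 lines: yfvz jzyfb lzuc eukfy xnabc
Hunk 4: at line 2 remove [lzuc] add [djk,ewt,skcxz] -> 7 lines: yfvz jzyfb djk ewt skcxz eukfy xnabc
Hunk 5: at line 3 remove [skcxz] add [cpn,wspz] -> 8 lines: yfvz jzyfb djk ewt cpn wspz eukfy xnabc
Hunk 6: at line 3 remove [cpn,wspz] add [fsiy,mgdef,yvpjs] -> 9 lines: yfvz jzyfb djk ewt fsiy mgdef yvpjs eukfy xnabc
Final line 1: yfvz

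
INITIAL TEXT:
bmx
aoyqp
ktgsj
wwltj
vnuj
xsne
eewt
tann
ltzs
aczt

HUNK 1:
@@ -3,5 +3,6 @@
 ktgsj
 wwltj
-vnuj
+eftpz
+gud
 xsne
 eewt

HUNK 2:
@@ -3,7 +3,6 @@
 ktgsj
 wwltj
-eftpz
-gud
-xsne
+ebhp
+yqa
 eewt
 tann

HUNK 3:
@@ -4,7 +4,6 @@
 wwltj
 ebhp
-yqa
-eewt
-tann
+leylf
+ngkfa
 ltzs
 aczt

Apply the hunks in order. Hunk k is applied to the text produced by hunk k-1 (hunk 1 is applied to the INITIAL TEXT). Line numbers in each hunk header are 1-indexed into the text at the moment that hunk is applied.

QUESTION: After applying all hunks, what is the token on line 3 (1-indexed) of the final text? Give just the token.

Hunk 1: at line 3 remove [vnuj] add [eftpz,gud] -> 11 lines: bmx aoyqp ktgsj wwltj eftpz gud xsne eewt tann ltzs aczt
Hunk 2: at line 3 remove [eftpz,gud,xsne] add [ebhp,yqa] -> 10 lines: bmx aoyqp ktgsj wwltj ebhp yqa eewt tann ltzs aczt
Hunk 3: at line 4 remove [yqa,eewt,tann] add [leylf,ngkfa] -> 9 lines: bmx aoyqp ktgsj wwltj ebhp leylf ngkfa ltzs aczt
Final line 3: ktgsj

Answer: ktgsj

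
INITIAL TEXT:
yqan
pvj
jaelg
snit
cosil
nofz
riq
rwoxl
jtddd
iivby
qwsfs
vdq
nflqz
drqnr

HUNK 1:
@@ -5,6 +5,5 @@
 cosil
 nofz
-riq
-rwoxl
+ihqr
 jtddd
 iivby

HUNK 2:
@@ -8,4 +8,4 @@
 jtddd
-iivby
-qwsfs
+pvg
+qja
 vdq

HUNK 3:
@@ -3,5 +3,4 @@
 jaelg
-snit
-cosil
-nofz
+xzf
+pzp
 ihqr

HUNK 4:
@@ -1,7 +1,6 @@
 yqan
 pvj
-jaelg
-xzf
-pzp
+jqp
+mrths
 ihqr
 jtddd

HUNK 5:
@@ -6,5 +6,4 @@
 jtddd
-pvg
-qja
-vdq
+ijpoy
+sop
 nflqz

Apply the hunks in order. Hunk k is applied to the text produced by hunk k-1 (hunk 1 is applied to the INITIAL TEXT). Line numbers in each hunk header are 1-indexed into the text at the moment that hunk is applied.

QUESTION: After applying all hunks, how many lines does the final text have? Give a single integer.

Hunk 1: at line 5 remove [riq,rwoxl] add [ihqr] -> 13 lines: yqan pvj jaelg snit cosil nofz ihqr jtddd iivby qwsfs vdq nflqz drqnr
Hunk 2: at line 8 remove [iivby,qwsfs] add [pvg,qja] -> 13 lines: yqan pvj jaelg snit cosil nofz ihqr jtddd pvg qja vdq nflqz drqnr
Hunk 3: at line 3 remove [snit,cosil,nofz] add [xzf,pzp] -> 12 lines: yqan pvj jaelg xzf pzp ihqr jtddd pvg qja vdq nflqz drqnr
Hunk 4: at line 1 remove [jaelg,xzf,pzp] add [jqp,mrths] -> 11 lines: yqan pvj jqp mrths ihqr jtddd pvg qja vdq nflqz drqnr
Hunk 5: at line 6 remove [pvg,qja,vdq] add [ijpoy,sop] -> 10 lines: yqan pvj jqp mrths ihqr jtddd ijpoy sop nflqz drqnr
Final line count: 10

Answer: 10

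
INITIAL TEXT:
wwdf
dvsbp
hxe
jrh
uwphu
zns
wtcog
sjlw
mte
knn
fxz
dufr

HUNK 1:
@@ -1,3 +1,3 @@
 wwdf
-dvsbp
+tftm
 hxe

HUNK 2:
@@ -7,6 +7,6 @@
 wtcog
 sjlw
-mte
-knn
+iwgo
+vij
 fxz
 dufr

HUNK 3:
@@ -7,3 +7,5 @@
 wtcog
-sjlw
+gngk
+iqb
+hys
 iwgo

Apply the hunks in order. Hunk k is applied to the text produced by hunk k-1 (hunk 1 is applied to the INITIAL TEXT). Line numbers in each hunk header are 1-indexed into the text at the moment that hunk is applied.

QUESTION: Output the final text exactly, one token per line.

Hunk 1: at line 1 remove [dvsbp] add [tftm] -> 12 lines: wwdf tftm hxe jrh uwphu zns wtcog sjlw mte knn fxz dufr
Hunk 2: at line 7 remove [mte,knn] add [iwgo,vij] -> 12 lines: wwdf tftm hxe jrh uwphu zns wtcog sjlw iwgo vij fxz dufr
Hunk 3: at line 7 remove [sjlw] add [gngk,iqb,hys] -> 14 lines: wwdf tftm hxe jrh uwphu zns wtcog gngk iqb hys iwgo vij fxz dufr

Answer: wwdf
tftm
hxe
jrh
uwphu
zns
wtcog
gngk
iqb
hys
iwgo
vij
fxz
dufr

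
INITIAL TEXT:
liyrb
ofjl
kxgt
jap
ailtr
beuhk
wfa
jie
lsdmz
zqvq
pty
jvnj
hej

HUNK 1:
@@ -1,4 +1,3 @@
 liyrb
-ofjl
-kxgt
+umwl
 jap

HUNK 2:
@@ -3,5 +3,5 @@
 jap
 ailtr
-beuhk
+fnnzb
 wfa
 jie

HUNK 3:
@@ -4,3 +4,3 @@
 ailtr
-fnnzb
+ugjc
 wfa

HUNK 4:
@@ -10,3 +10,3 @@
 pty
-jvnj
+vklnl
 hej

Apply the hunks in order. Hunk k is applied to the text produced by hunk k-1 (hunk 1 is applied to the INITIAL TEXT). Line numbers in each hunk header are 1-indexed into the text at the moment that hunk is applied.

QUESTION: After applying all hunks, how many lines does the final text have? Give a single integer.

Hunk 1: at line 1 remove [ofjl,kxgt] add [umwl] -> 12 lines: liyrb umwl jap ailtr beuhk wfa jie lsdmz zqvq pty jvnj hej
Hunk 2: at line 3 remove [beuhk] add [fnnzb] -> 12 lines: liyrb umwl jap ailtr fnnzb wfa jie lsdmz zqvq pty jvnj hej
Hunk 3: at line 4 remove [fnnzb] add [ugjc] -> 12 lines: liyrb umwl jap ailtr ugjc wfa jie lsdmz zqvq pty jvnj hej
Hunk 4: at line 10 remove [jvnj] add [vklnl] -> 12 lines: liyrb umwl jap ailtr ugjc wfa jie lsdmz zqvq pty vklnl hej
Final line count: 12

Answer: 12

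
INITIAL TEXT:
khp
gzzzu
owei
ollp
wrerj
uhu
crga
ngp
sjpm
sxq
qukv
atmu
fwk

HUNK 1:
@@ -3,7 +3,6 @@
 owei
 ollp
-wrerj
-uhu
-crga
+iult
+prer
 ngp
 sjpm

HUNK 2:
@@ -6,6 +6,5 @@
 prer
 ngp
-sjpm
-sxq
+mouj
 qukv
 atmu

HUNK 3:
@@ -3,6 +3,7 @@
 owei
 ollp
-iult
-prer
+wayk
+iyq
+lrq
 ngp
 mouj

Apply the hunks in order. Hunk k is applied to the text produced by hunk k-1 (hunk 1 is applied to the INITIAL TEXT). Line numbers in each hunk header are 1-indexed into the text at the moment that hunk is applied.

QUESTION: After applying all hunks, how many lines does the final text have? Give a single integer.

Answer: 12

Derivation:
Hunk 1: at line 3 remove [wrerj,uhu,crga] add [iult,prer] -> 12 lines: khp gzzzu owei ollp iult prer ngp sjpm sxq qukv atmu fwk
Hunk 2: at line 6 remove [sjpm,sxq] add [mouj] -> 11 lines: khp gzzzu owei ollp iult prer ngp mouj qukv atmu fwk
Hunk 3: at line 3 remove [iult,prer] add [wayk,iyq,lrq] -> 12 lines: khp gzzzu owei ollp wayk iyq lrq ngp mouj qukv atmu fwk
Final line count: 12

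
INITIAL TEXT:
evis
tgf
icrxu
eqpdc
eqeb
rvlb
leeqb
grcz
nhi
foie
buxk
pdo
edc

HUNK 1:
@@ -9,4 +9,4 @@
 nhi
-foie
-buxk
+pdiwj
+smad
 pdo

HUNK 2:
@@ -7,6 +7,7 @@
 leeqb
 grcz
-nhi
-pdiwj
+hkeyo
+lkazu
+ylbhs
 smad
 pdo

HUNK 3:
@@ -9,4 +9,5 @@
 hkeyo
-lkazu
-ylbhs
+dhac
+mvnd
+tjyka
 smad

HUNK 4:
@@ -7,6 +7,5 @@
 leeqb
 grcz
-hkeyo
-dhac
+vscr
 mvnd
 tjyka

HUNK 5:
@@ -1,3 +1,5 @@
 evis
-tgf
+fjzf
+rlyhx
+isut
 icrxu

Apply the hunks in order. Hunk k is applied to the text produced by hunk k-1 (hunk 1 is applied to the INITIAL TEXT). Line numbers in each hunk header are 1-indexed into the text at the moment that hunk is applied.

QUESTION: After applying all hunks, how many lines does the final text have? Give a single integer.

Hunk 1: at line 9 remove [foie,buxk] add [pdiwj,smad] -> 13 lines: evis tgf icrxu eqpdc eqeb rvlb leeqb grcz nhi pdiwj smad pdo edc
Hunk 2: at line 7 remove [nhi,pdiwj] add [hkeyo,lkazu,ylbhs] -> 14 lines: evis tgf icrxu eqpdc eqeb rvlb leeqb grcz hkeyo lkazu ylbhs smad pdo edc
Hunk 3: at line 9 remove [lkazu,ylbhs] add [dhac,mvnd,tjyka] -> 15 lines: evis tgf icrxu eqpdc eqeb rvlb leeqb grcz hkeyo dhac mvnd tjyka smad pdo edc
Hunk 4: at line 7 remove [hkeyo,dhac] add [vscr] -> 14 lines: evis tgf icrxu eqpdc eqeb rvlb leeqb grcz vscr mvnd tjyka smad pdo edc
Hunk 5: at line 1 remove [tgf] add [fjzf,rlyhx,isut] -> 16 lines: evis fjzf rlyhx isut icrxu eqpdc eqeb rvlb leeqb grcz vscr mvnd tjyka smad pdo edc
Final line count: 16

Answer: 16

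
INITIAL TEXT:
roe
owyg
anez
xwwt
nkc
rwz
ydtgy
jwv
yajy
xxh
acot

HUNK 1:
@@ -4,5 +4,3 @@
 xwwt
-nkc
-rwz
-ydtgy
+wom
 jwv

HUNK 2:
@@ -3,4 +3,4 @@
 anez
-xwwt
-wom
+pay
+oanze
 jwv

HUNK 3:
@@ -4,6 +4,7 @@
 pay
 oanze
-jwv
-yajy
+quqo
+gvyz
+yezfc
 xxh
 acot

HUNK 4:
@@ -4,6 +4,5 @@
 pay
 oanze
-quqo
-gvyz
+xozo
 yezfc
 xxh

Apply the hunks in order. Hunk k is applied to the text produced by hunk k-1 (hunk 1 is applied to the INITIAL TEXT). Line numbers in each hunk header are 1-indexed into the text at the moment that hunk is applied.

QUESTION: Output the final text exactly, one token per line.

Answer: roe
owyg
anez
pay
oanze
xozo
yezfc
xxh
acot

Derivation:
Hunk 1: at line 4 remove [nkc,rwz,ydtgy] add [wom] -> 9 lines: roe owyg anez xwwt wom jwv yajy xxh acot
Hunk 2: at line 3 remove [xwwt,wom] add [pay,oanze] -> 9 lines: roe owyg anez pay oanze jwv yajy xxh acot
Hunk 3: at line 4 remove [jwv,yajy] add [quqo,gvyz,yezfc] -> 10 lines: roe owyg anez pay oanze quqo gvyz yezfc xxh acot
Hunk 4: at line 4 remove [quqo,gvyz] add [xozo] -> 9 lines: roe owyg anez pay oanze xozo yezfc xxh acot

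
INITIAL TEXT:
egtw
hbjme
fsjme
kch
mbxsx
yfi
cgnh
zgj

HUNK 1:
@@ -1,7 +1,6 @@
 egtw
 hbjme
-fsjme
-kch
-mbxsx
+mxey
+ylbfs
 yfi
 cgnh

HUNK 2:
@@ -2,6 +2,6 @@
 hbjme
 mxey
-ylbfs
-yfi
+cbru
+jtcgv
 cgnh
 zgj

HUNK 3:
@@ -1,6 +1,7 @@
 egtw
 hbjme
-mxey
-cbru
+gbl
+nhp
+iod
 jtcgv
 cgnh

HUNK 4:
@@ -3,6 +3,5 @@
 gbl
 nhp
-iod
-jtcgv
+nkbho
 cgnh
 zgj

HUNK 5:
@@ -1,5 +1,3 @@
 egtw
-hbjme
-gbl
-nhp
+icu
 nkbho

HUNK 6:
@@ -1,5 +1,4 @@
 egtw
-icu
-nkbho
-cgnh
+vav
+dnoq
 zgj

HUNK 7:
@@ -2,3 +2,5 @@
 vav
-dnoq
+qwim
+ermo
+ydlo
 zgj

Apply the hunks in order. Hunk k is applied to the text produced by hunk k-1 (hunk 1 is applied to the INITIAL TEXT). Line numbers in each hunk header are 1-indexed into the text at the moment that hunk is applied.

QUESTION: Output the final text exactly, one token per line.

Answer: egtw
vav
qwim
ermo
ydlo
zgj

Derivation:
Hunk 1: at line 1 remove [fsjme,kch,mbxsx] add [mxey,ylbfs] -> 7 lines: egtw hbjme mxey ylbfs yfi cgnh zgj
Hunk 2: at line 2 remove [ylbfs,yfi] add [cbru,jtcgv] -> 7 lines: egtw hbjme mxey cbru jtcgv cgnh zgj
Hunk 3: at line 1 remove [mxey,cbru] add [gbl,nhp,iod] -> 8 lines: egtw hbjme gbl nhp iod jtcgv cgnh zgj
Hunk 4: at line 3 remove [iod,jtcgv] add [nkbho] -> 7 lines: egtw hbjme gbl nhp nkbho cgnh zgj
Hunk 5: at line 1 remove [hbjme,gbl,nhp] add [icu] -> 5 lines: egtw icu nkbho cgnh zgj
Hunk 6: at line 1 remove [icu,nkbho,cgnh] add [vav,dnoq] -> 4 lines: egtw vav dnoq zgj
Hunk 7: at line 2 remove [dnoq] add [qwim,ermo,ydlo] -> 6 lines: egtw vav qwim ermo ydlo zgj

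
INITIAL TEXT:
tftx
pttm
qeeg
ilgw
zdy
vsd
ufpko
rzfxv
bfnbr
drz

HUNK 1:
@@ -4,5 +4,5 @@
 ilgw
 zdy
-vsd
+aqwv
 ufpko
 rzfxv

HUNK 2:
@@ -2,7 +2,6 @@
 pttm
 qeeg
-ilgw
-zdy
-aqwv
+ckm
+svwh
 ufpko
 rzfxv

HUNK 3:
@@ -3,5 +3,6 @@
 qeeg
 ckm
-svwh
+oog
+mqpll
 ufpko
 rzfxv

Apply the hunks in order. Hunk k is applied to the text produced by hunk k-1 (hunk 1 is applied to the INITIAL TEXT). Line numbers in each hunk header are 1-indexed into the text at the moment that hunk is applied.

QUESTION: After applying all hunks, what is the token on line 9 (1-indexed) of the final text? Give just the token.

Hunk 1: at line 4 remove [vsd] add [aqwv] -> 10 lines: tftx pttm qeeg ilgw zdy aqwv ufpko rzfxv bfnbr drz
Hunk 2: at line 2 remove [ilgw,zdy,aqwv] add [ckm,svwh] -> 9 lines: tftx pttm qeeg ckm svwh ufpko rzfxv bfnbr drz
Hunk 3: at line 3 remove [svwh] add [oog,mqpll] -> 10 lines: tftx pttm qeeg ckm oog mqpll ufpko rzfxv bfnbr drz
Final line 9: bfnbr

Answer: bfnbr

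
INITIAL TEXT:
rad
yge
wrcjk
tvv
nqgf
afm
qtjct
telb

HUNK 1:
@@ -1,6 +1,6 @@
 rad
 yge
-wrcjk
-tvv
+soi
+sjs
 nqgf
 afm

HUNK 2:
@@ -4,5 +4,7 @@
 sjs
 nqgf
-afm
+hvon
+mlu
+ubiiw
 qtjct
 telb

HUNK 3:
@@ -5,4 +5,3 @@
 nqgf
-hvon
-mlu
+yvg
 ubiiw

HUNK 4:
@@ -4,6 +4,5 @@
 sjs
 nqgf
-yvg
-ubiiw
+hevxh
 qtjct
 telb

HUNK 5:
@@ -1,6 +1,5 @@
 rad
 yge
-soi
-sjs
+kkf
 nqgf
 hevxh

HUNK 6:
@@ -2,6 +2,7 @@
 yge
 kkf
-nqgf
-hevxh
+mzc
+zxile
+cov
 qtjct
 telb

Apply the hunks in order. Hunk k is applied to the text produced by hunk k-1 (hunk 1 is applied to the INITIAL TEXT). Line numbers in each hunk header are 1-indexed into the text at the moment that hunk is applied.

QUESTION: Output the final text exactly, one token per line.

Hunk 1: at line 1 remove [wrcjk,tvv] add [soi,sjs] -> 8 lines: rad yge soi sjs nqgf afm qtjct telb
Hunk 2: at line 4 remove [afm] add [hvon,mlu,ubiiw] -> 10 lines: rad yge soi sjs nqgf hvon mlu ubiiw qtjct telb
Hunk 3: at line 5 remove [hvon,mlu] add [yvg] -> 9 lines: rad yge soi sjs nqgf yvg ubiiw qtjct telb
Hunk 4: at line 4 remove [yvg,ubiiw] add [hevxh] -> 8 lines: rad yge soi sjs nqgf hevxh qtjct telb
Hunk 5: at line 1 remove [soi,sjs] add [kkf] -> 7 lines: rad yge kkf nqgf hevxh qtjct telb
Hunk 6: at line 2 remove [nqgf,hevxh] add [mzc,zxile,cov] -> 8 lines: rad yge kkf mzc zxile cov qtjct telb

Answer: rad
yge
kkf
mzc
zxile
cov
qtjct
telb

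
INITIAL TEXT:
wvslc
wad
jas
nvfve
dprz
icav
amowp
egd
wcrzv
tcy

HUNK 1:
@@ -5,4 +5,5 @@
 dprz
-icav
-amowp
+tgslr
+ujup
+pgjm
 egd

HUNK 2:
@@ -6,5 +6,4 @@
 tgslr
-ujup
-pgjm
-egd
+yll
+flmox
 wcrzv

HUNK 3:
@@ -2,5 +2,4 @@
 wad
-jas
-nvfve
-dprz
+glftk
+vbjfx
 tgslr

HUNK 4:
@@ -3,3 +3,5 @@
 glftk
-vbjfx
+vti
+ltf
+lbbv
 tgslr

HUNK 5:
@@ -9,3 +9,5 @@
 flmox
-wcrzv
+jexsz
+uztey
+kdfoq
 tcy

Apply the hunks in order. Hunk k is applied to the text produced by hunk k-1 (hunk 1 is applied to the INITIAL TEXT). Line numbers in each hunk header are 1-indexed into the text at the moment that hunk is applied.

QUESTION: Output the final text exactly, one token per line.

Answer: wvslc
wad
glftk
vti
ltf
lbbv
tgslr
yll
flmox
jexsz
uztey
kdfoq
tcy

Derivation:
Hunk 1: at line 5 remove [icav,amowp] add [tgslr,ujup,pgjm] -> 11 lines: wvslc wad jas nvfve dprz tgslr ujup pgjm egd wcrzv tcy
Hunk 2: at line 6 remove [ujup,pgjm,egd] add [yll,flmox] -> 10 lines: wvslc wad jas nvfve dprz tgslr yll flmox wcrzv tcy
Hunk 3: at line 2 remove [jas,nvfve,dprz] add [glftk,vbjfx] -> 9 lines: wvslc wad glftk vbjfx tgslr yll flmox wcrzv tcy
Hunk 4: at line 3 remove [vbjfx] add [vti,ltf,lbbv] -> 11 lines: wvslc wad glftk vti ltf lbbv tgslr yll flmox wcrzv tcy
Hunk 5: at line 9 remove [wcrzv] add [jexsz,uztey,kdfoq] -> 13 lines: wvslc wad glftk vti ltf lbbv tgslr yll flmox jexsz uztey kdfoq tcy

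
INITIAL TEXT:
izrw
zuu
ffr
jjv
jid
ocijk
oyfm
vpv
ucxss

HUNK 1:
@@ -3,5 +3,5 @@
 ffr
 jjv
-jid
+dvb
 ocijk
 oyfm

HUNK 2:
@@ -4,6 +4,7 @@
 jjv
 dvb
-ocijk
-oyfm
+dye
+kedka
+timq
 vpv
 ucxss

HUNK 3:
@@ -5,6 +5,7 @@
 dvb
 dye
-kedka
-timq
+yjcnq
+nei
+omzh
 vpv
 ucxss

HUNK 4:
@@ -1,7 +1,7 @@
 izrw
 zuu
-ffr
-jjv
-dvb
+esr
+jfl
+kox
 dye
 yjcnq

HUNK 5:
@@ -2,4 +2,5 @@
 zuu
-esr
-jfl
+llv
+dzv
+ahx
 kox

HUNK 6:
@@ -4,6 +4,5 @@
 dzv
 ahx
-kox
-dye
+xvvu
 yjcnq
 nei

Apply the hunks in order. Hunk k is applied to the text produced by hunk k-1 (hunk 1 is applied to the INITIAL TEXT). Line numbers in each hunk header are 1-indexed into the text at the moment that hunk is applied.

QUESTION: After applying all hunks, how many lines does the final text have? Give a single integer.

Hunk 1: at line 3 remove [jid] add [dvb] -> 9 lines: izrw zuu ffr jjv dvb ocijk oyfm vpv ucxss
Hunk 2: at line 4 remove [ocijk,oyfm] add [dye,kedka,timq] -> 10 lines: izrw zuu ffr jjv dvb dye kedka timq vpv ucxss
Hunk 3: at line 5 remove [kedka,timq] add [yjcnq,nei,omzh] -> 11 lines: izrw zuu ffr jjv dvb dye yjcnq nei omzh vpv ucxss
Hunk 4: at line 1 remove [ffr,jjv,dvb] add [esr,jfl,kox] -> 11 lines: izrw zuu esr jfl kox dye yjcnq nei omzh vpv ucxss
Hunk 5: at line 2 remove [esr,jfl] add [llv,dzv,ahx] -> 12 lines: izrw zuu llv dzv ahx kox dye yjcnq nei omzh vpv ucxss
Hunk 6: at line 4 remove [kox,dye] add [xvvu] -> 11 lines: izrw zuu llv dzv ahx xvvu yjcnq nei omzh vpv ucxss
Final line count: 11

Answer: 11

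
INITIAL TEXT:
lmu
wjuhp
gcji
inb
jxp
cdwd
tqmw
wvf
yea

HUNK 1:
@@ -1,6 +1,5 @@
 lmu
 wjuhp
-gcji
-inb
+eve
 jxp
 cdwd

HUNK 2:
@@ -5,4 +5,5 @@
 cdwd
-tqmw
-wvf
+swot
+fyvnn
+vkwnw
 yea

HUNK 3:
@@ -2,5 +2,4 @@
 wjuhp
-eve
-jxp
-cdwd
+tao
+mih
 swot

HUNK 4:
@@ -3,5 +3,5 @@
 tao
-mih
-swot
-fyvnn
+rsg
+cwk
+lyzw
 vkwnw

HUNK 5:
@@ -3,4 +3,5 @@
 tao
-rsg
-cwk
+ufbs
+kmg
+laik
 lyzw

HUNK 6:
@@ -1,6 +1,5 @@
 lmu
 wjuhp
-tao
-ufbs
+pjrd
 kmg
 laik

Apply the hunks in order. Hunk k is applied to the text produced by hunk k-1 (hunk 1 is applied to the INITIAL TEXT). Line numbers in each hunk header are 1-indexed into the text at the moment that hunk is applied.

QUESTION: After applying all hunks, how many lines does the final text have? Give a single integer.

Hunk 1: at line 1 remove [gcji,inb] add [eve] -> 8 lines: lmu wjuhp eve jxp cdwd tqmw wvf yea
Hunk 2: at line 5 remove [tqmw,wvf] add [swot,fyvnn,vkwnw] -> 9 lines: lmu wjuhp eve jxp cdwd swot fyvnn vkwnw yea
Hunk 3: at line 2 remove [eve,jxp,cdwd] add [tao,mih] -> 8 lines: lmu wjuhp tao mih swot fyvnn vkwnw yea
Hunk 4: at line 3 remove [mih,swot,fyvnn] add [rsg,cwk,lyzw] -> 8 lines: lmu wjuhp tao rsg cwk lyzw vkwnw yea
Hunk 5: at line 3 remove [rsg,cwk] add [ufbs,kmg,laik] -> 9 lines: lmu wjuhp tao ufbs kmg laik lyzw vkwnw yea
Hunk 6: at line 1 remove [tao,ufbs] add [pjrd] -> 8 lines: lmu wjuhp pjrd kmg laik lyzw vkwnw yea
Final line count: 8

Answer: 8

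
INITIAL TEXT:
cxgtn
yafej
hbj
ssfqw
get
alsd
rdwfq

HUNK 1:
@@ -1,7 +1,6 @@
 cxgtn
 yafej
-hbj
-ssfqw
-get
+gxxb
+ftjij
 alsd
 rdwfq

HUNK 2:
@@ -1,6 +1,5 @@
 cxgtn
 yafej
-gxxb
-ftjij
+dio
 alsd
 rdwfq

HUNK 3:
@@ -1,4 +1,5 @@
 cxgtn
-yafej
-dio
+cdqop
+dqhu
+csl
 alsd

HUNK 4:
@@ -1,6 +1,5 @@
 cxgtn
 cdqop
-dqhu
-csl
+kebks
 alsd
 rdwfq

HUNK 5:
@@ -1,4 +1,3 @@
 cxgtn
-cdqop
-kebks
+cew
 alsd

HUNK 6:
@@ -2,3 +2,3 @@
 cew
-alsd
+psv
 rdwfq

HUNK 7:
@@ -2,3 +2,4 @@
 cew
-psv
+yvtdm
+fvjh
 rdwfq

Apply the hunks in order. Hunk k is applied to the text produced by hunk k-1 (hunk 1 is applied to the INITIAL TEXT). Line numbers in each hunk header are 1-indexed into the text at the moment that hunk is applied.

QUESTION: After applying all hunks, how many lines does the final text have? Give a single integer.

Answer: 5

Derivation:
Hunk 1: at line 1 remove [hbj,ssfqw,get] add [gxxb,ftjij] -> 6 lines: cxgtn yafej gxxb ftjij alsd rdwfq
Hunk 2: at line 1 remove [gxxb,ftjij] add [dio] -> 5 lines: cxgtn yafej dio alsd rdwfq
Hunk 3: at line 1 remove [yafej,dio] add [cdqop,dqhu,csl] -> 6 lines: cxgtn cdqop dqhu csl alsd rdwfq
Hunk 4: at line 1 remove [dqhu,csl] add [kebks] -> 5 lines: cxgtn cdqop kebks alsd rdwfq
Hunk 5: at line 1 remove [cdqop,kebks] add [cew] -> 4 lines: cxgtn cew alsd rdwfq
Hunk 6: at line 2 remove [alsd] add [psv] -> 4 lines: cxgtn cew psv rdwfq
Hunk 7: at line 2 remove [psv] add [yvtdm,fvjh] -> 5 lines: cxgtn cew yvtdm fvjh rdwfq
Final line count: 5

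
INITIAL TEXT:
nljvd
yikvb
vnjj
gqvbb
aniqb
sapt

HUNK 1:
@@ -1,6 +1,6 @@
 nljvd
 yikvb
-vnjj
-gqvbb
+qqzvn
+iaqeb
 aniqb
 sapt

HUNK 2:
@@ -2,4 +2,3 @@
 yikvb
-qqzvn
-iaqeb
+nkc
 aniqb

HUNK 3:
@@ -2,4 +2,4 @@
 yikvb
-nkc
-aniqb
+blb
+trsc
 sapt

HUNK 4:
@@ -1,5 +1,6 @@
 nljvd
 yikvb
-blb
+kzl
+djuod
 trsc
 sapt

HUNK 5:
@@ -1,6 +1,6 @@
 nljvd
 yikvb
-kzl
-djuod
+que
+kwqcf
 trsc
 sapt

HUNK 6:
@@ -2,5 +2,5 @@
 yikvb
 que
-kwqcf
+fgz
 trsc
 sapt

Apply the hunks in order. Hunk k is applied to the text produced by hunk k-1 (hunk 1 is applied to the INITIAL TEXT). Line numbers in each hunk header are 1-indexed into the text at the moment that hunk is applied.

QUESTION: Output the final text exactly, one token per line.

Hunk 1: at line 1 remove [vnjj,gqvbb] add [qqzvn,iaqeb] -> 6 lines: nljvd yikvb qqzvn iaqeb aniqb sapt
Hunk 2: at line 2 remove [qqzvn,iaqeb] add [nkc] -> 5 lines: nljvd yikvb nkc aniqb sapt
Hunk 3: at line 2 remove [nkc,aniqb] add [blb,trsc] -> 5 lines: nljvd yikvb blb trsc sapt
Hunk 4: at line 1 remove [blb] add [kzl,djuod] -> 6 lines: nljvd yikvb kzl djuod trsc sapt
Hunk 5: at line 1 remove [kzl,djuod] add [que,kwqcf] -> 6 lines: nljvd yikvb que kwqcf trsc sapt
Hunk 6: at line 2 remove [kwqcf] add [fgz] -> 6 lines: nljvd yikvb que fgz trsc sapt

Answer: nljvd
yikvb
que
fgz
trsc
sapt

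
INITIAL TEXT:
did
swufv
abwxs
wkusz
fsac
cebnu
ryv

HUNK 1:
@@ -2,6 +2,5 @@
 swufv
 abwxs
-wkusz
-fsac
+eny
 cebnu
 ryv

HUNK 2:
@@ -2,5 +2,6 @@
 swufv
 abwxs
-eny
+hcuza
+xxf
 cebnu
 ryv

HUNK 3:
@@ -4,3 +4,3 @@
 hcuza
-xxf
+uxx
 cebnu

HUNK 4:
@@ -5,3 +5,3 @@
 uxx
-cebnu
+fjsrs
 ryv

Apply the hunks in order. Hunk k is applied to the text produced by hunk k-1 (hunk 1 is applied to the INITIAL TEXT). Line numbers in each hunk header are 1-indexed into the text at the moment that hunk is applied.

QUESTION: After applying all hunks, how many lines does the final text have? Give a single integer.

Hunk 1: at line 2 remove [wkusz,fsac] add [eny] -> 6 lines: did swufv abwxs eny cebnu ryv
Hunk 2: at line 2 remove [eny] add [hcuza,xxf] -> 7 lines: did swufv abwxs hcuza xxf cebnu ryv
Hunk 3: at line 4 remove [xxf] add [uxx] -> 7 lines: did swufv abwxs hcuza uxx cebnu ryv
Hunk 4: at line 5 remove [cebnu] add [fjsrs] -> 7 lines: did swufv abwxs hcuza uxx fjsrs ryv
Final line count: 7

Answer: 7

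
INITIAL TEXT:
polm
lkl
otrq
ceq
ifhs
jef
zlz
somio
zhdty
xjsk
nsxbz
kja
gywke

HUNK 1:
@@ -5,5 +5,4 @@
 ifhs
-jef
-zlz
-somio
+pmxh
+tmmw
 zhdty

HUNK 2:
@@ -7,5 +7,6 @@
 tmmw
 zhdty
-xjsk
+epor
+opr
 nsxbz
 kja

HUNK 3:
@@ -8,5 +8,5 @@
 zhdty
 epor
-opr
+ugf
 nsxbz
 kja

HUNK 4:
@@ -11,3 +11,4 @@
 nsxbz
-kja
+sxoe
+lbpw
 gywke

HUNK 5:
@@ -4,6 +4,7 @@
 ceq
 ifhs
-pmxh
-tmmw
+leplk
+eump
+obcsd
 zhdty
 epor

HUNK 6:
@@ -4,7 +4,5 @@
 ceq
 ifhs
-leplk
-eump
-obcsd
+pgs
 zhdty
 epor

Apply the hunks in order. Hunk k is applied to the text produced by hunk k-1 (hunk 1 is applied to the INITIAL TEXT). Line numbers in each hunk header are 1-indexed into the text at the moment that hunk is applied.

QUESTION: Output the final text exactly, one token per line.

Answer: polm
lkl
otrq
ceq
ifhs
pgs
zhdty
epor
ugf
nsxbz
sxoe
lbpw
gywke

Derivation:
Hunk 1: at line 5 remove [jef,zlz,somio] add [pmxh,tmmw] -> 12 lines: polm lkl otrq ceq ifhs pmxh tmmw zhdty xjsk nsxbz kja gywke
Hunk 2: at line 7 remove [xjsk] add [epor,opr] -> 13 lines: polm lkl otrq ceq ifhs pmxh tmmw zhdty epor opr nsxbz kja gywke
Hunk 3: at line 8 remove [opr] add [ugf] -> 13 lines: polm lkl otrq ceq ifhs pmxh tmmw zhdty epor ugf nsxbz kja gywke
Hunk 4: at line 11 remove [kja] add [sxoe,lbpw] -> 14 lines: polm lkl otrq ceq ifhs pmxh tmmw zhdty epor ugf nsxbz sxoe lbpw gywke
Hunk 5: at line 4 remove [pmxh,tmmw] add [leplk,eump,obcsd] -> 15 lines: polm lkl otrq ceq ifhs leplk eump obcsd zhdty epor ugf nsxbz sxoe lbpw gywke
Hunk 6: at line 4 remove [leplk,eump,obcsd] add [pgs] -> 13 lines: polm lkl otrq ceq ifhs pgs zhdty epor ugf nsxbz sxoe lbpw gywke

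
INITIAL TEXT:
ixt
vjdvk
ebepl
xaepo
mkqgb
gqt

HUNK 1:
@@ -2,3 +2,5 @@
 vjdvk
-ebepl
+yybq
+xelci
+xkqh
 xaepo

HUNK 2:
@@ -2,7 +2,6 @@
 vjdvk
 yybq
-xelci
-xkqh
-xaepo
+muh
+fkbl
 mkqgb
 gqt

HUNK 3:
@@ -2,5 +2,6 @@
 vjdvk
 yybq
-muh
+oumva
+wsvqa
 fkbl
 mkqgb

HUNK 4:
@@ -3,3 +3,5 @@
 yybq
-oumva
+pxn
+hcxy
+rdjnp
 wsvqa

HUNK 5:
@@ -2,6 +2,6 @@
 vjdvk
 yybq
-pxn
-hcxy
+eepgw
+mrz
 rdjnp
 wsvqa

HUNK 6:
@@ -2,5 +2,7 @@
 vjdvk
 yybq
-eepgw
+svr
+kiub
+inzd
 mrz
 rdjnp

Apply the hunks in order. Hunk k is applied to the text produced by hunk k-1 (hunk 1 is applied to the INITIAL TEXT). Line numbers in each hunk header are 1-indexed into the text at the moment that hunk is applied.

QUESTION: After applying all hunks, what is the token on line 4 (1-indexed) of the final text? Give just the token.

Answer: svr

Derivation:
Hunk 1: at line 2 remove [ebepl] add [yybq,xelci,xkqh] -> 8 lines: ixt vjdvk yybq xelci xkqh xaepo mkqgb gqt
Hunk 2: at line 2 remove [xelci,xkqh,xaepo] add [muh,fkbl] -> 7 lines: ixt vjdvk yybq muh fkbl mkqgb gqt
Hunk 3: at line 2 remove [muh] add [oumva,wsvqa] -> 8 lines: ixt vjdvk yybq oumva wsvqa fkbl mkqgb gqt
Hunk 4: at line 3 remove [oumva] add [pxn,hcxy,rdjnp] -> 10 lines: ixt vjdvk yybq pxn hcxy rdjnp wsvqa fkbl mkqgb gqt
Hunk 5: at line 2 remove [pxn,hcxy] add [eepgw,mrz] -> 10 lines: ixt vjdvk yybq eepgw mrz rdjnp wsvqa fkbl mkqgb gqt
Hunk 6: at line 2 remove [eepgw] add [svr,kiub,inzd] -> 12 lines: ixt vjdvk yybq svr kiub inzd mrz rdjnp wsvqa fkbl mkqgb gqt
Final line 4: svr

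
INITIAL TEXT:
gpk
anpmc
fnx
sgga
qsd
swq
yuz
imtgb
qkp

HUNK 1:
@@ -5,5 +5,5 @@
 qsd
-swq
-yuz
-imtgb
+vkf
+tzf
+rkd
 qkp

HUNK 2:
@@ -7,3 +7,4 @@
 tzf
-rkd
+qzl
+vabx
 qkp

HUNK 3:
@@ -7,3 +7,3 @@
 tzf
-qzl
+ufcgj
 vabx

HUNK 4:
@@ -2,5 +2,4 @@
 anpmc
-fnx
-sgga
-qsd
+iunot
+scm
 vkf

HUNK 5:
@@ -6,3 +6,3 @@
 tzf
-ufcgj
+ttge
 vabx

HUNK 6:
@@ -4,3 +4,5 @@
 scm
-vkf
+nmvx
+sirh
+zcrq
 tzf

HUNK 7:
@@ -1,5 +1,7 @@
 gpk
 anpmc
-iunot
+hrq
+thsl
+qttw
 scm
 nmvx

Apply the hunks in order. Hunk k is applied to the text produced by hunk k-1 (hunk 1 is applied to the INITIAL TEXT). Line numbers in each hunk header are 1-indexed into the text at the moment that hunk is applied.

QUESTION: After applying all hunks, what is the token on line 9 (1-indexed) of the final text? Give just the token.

Answer: zcrq

Derivation:
Hunk 1: at line 5 remove [swq,yuz,imtgb] add [vkf,tzf,rkd] -> 9 lines: gpk anpmc fnx sgga qsd vkf tzf rkd qkp
Hunk 2: at line 7 remove [rkd] add [qzl,vabx] -> 10 lines: gpk anpmc fnx sgga qsd vkf tzf qzl vabx qkp
Hunk 3: at line 7 remove [qzl] add [ufcgj] -> 10 lines: gpk anpmc fnx sgga qsd vkf tzf ufcgj vabx qkp
Hunk 4: at line 2 remove [fnx,sgga,qsd] add [iunot,scm] -> 9 lines: gpk anpmc iunot scm vkf tzf ufcgj vabx qkp
Hunk 5: at line 6 remove [ufcgj] add [ttge] -> 9 lines: gpk anpmc iunot scm vkf tzf ttge vabx qkp
Hunk 6: at line 4 remove [vkf] add [nmvx,sirh,zcrq] -> 11 lines: gpk anpmc iunot scm nmvx sirh zcrq tzf ttge vabx qkp
Hunk 7: at line 1 remove [iunot] add [hrq,thsl,qttw] -> 13 lines: gpk anpmc hrq thsl qttw scm nmvx sirh zcrq tzf ttge vabx qkp
Final line 9: zcrq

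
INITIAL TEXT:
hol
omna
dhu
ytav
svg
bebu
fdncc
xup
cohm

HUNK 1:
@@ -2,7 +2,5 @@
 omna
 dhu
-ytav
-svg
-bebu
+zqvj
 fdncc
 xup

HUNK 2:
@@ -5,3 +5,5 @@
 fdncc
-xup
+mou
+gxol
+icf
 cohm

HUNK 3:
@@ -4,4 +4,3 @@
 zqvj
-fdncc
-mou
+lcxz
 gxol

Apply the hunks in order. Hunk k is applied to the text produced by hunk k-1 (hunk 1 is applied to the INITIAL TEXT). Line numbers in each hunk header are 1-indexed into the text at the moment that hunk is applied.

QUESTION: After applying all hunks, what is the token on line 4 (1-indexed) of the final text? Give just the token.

Answer: zqvj

Derivation:
Hunk 1: at line 2 remove [ytav,svg,bebu] add [zqvj] -> 7 lines: hol omna dhu zqvj fdncc xup cohm
Hunk 2: at line 5 remove [xup] add [mou,gxol,icf] -> 9 lines: hol omna dhu zqvj fdncc mou gxol icf cohm
Hunk 3: at line 4 remove [fdncc,mou] add [lcxz] -> 8 lines: hol omna dhu zqvj lcxz gxol icf cohm
Final line 4: zqvj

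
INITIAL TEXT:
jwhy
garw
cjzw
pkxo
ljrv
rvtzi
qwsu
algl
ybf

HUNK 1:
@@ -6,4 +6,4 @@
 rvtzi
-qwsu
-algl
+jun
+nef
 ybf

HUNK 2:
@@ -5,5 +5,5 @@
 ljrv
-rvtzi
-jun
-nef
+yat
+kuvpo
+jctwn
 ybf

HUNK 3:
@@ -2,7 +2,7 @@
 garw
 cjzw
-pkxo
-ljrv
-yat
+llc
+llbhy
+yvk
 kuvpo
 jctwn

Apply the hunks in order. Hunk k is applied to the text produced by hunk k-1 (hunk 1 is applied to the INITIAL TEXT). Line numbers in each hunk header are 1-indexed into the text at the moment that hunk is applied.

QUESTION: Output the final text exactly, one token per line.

Answer: jwhy
garw
cjzw
llc
llbhy
yvk
kuvpo
jctwn
ybf

Derivation:
Hunk 1: at line 6 remove [qwsu,algl] add [jun,nef] -> 9 lines: jwhy garw cjzw pkxo ljrv rvtzi jun nef ybf
Hunk 2: at line 5 remove [rvtzi,jun,nef] add [yat,kuvpo,jctwn] -> 9 lines: jwhy garw cjzw pkxo ljrv yat kuvpo jctwn ybf
Hunk 3: at line 2 remove [pkxo,ljrv,yat] add [llc,llbhy,yvk] -> 9 lines: jwhy garw cjzw llc llbhy yvk kuvpo jctwn ybf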